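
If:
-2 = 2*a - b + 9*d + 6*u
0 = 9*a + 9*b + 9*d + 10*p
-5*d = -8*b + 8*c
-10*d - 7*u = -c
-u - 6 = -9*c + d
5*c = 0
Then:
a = 3/8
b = 35/4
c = 0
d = 14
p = -333/16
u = -20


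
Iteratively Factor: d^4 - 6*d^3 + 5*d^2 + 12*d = (d)*(d^3 - 6*d^2 + 5*d + 12) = d*(d - 4)*(d^2 - 2*d - 3) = d*(d - 4)*(d - 3)*(d + 1)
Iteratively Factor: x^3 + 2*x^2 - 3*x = (x)*(x^2 + 2*x - 3) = x*(x - 1)*(x + 3)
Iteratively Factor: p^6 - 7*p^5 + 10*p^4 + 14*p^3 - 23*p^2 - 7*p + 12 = (p - 3)*(p^5 - 4*p^4 - 2*p^3 + 8*p^2 + p - 4) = (p - 3)*(p - 1)*(p^4 - 3*p^3 - 5*p^2 + 3*p + 4) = (p - 3)*(p - 1)*(p + 1)*(p^3 - 4*p^2 - p + 4) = (p - 3)*(p - 1)*(p + 1)^2*(p^2 - 5*p + 4) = (p - 4)*(p - 3)*(p - 1)*(p + 1)^2*(p - 1)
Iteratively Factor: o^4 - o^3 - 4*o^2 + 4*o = (o + 2)*(o^3 - 3*o^2 + 2*o) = (o - 2)*(o + 2)*(o^2 - o) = o*(o - 2)*(o + 2)*(o - 1)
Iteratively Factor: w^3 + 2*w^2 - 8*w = (w)*(w^2 + 2*w - 8) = w*(w + 4)*(w - 2)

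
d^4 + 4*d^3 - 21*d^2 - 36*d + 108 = (d - 3)*(d - 2)*(d + 3)*(d + 6)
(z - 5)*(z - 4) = z^2 - 9*z + 20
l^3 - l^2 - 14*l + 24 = (l - 3)*(l - 2)*(l + 4)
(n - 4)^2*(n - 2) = n^3 - 10*n^2 + 32*n - 32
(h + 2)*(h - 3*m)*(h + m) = h^3 - 2*h^2*m + 2*h^2 - 3*h*m^2 - 4*h*m - 6*m^2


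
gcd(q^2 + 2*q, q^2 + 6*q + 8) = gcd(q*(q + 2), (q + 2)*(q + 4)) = q + 2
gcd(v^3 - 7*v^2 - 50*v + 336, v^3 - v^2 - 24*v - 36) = v - 6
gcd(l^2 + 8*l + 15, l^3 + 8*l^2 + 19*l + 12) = l + 3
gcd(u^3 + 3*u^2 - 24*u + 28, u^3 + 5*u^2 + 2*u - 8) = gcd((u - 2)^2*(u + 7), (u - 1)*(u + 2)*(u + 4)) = 1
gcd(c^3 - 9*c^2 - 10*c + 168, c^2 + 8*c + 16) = c + 4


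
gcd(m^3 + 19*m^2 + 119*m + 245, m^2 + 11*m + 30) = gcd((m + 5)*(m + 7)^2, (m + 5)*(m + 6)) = m + 5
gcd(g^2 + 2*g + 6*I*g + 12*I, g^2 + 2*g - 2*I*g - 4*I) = g + 2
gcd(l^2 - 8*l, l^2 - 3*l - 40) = l - 8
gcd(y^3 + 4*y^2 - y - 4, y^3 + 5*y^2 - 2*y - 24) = y + 4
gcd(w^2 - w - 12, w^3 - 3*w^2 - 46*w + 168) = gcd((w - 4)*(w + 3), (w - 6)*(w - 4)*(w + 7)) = w - 4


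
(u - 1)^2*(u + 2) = u^3 - 3*u + 2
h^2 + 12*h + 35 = (h + 5)*(h + 7)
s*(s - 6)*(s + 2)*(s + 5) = s^4 + s^3 - 32*s^2 - 60*s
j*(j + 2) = j^2 + 2*j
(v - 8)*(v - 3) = v^2 - 11*v + 24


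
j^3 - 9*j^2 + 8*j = j*(j - 8)*(j - 1)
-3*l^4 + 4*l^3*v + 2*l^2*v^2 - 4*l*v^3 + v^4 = (-3*l + v)*(-l + v)^2*(l + v)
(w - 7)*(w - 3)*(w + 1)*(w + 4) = w^4 - 5*w^3 - 25*w^2 + 65*w + 84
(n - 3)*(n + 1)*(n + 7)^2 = n^4 + 12*n^3 + 18*n^2 - 140*n - 147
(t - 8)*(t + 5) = t^2 - 3*t - 40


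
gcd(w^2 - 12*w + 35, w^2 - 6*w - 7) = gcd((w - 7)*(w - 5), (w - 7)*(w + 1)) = w - 7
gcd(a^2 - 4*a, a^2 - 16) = a - 4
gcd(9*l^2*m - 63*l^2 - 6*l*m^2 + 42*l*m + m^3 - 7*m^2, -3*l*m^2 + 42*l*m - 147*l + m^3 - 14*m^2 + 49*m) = 3*l*m - 21*l - m^2 + 7*m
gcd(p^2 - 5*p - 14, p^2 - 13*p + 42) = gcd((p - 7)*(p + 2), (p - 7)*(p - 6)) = p - 7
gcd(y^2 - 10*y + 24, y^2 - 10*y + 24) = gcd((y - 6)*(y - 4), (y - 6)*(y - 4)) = y^2 - 10*y + 24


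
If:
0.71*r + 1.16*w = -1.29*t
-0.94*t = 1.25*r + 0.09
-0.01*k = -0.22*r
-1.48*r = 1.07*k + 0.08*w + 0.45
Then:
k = -0.40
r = -0.02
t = -0.07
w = 0.09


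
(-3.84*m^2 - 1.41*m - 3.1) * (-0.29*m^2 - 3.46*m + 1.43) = 1.1136*m^4 + 13.6953*m^3 + 0.2864*m^2 + 8.7097*m - 4.433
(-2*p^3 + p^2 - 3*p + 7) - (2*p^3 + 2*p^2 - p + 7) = -4*p^3 - p^2 - 2*p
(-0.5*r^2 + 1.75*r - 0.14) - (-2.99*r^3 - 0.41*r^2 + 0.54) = 2.99*r^3 - 0.09*r^2 + 1.75*r - 0.68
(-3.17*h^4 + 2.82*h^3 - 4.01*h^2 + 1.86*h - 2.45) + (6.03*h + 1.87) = -3.17*h^4 + 2.82*h^3 - 4.01*h^2 + 7.89*h - 0.58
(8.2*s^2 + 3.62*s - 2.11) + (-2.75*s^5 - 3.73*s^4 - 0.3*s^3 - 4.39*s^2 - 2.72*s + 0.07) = -2.75*s^5 - 3.73*s^4 - 0.3*s^3 + 3.81*s^2 + 0.9*s - 2.04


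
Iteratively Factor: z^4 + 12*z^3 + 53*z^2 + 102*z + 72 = (z + 4)*(z^3 + 8*z^2 + 21*z + 18) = (z + 3)*(z + 4)*(z^2 + 5*z + 6) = (z + 3)^2*(z + 4)*(z + 2)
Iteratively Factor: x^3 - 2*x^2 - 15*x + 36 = (x - 3)*(x^2 + x - 12) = (x - 3)*(x + 4)*(x - 3)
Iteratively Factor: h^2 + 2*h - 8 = (h + 4)*(h - 2)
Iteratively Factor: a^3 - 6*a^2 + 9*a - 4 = (a - 4)*(a^2 - 2*a + 1) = (a - 4)*(a - 1)*(a - 1)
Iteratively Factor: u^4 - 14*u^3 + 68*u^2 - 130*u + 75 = (u - 5)*(u^3 - 9*u^2 + 23*u - 15) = (u - 5)*(u - 1)*(u^2 - 8*u + 15) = (u - 5)^2*(u - 1)*(u - 3)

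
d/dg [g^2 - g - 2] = 2*g - 1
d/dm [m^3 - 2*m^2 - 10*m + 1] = 3*m^2 - 4*m - 10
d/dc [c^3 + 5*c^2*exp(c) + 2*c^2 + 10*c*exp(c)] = 5*c^2*exp(c) + 3*c^2 + 20*c*exp(c) + 4*c + 10*exp(c)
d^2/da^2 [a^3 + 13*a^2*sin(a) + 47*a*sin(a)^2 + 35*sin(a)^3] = -13*a^2*sin(a) + 52*a*cos(a) + 94*a*cos(2*a) + 6*a - sin(a)/4 + 94*sin(2*a) + 315*sin(3*a)/4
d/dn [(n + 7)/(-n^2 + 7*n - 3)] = (-n^2 + 7*n + (n + 7)*(2*n - 7) - 3)/(n^2 - 7*n + 3)^2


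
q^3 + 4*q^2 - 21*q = q*(q - 3)*(q + 7)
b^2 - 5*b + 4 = (b - 4)*(b - 1)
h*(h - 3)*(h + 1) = h^3 - 2*h^2 - 3*h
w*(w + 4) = w^2 + 4*w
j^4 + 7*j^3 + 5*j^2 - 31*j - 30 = (j - 2)*(j + 1)*(j + 3)*(j + 5)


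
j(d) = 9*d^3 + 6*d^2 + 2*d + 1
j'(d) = 27*d^2 + 12*d + 2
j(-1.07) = -5.30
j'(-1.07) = 20.07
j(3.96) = 661.90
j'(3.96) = 472.92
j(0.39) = 3.23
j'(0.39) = 10.79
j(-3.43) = -298.45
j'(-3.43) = 278.49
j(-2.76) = -148.04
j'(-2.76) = 174.56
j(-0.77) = -1.09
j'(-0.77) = 8.77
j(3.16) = 351.22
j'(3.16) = 309.53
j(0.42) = 3.57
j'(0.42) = 11.80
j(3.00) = 304.00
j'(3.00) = 281.00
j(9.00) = 7066.00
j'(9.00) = 2297.00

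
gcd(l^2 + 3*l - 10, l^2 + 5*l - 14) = l - 2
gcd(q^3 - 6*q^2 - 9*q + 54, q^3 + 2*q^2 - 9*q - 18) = q^2 - 9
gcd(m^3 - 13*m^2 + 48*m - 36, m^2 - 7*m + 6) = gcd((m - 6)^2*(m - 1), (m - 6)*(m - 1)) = m^2 - 7*m + 6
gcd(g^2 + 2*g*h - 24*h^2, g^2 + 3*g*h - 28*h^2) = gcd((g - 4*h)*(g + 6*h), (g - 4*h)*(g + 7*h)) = g - 4*h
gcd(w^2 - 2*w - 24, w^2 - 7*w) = 1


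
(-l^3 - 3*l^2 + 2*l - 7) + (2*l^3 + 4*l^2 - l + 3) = l^3 + l^2 + l - 4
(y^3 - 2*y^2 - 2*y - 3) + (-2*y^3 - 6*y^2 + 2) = -y^3 - 8*y^2 - 2*y - 1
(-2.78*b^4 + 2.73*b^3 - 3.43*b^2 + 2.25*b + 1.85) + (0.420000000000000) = -2.78*b^4 + 2.73*b^3 - 3.43*b^2 + 2.25*b + 2.27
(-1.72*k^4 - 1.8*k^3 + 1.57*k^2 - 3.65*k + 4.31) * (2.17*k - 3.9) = -3.7324*k^5 + 2.802*k^4 + 10.4269*k^3 - 14.0435*k^2 + 23.5877*k - 16.809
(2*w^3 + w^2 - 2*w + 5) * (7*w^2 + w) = 14*w^5 + 9*w^4 - 13*w^3 + 33*w^2 + 5*w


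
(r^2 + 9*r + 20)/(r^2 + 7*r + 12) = (r + 5)/(r + 3)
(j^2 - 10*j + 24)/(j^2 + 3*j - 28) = (j - 6)/(j + 7)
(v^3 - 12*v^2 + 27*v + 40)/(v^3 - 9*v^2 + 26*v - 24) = (v^3 - 12*v^2 + 27*v + 40)/(v^3 - 9*v^2 + 26*v - 24)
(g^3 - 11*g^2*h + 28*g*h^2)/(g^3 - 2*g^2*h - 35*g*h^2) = (g - 4*h)/(g + 5*h)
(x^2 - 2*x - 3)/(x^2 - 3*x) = (x + 1)/x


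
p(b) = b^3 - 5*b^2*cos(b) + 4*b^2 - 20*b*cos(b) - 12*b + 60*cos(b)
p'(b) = 5*b^2*sin(b) + 3*b^2 + 20*b*sin(b) - 10*b*cos(b) + 8*b - 60*sin(b) - 20*cos(b) - 12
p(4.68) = 138.59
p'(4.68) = -49.73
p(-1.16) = 48.28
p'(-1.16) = 49.51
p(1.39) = -2.21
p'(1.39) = -23.35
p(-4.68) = 39.84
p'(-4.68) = -28.67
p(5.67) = 67.71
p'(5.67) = -56.15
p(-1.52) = 27.97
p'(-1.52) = 61.27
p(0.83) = 20.33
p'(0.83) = -51.88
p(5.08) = 112.04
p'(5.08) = -78.62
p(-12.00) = -1362.42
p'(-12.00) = 633.75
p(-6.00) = 0.00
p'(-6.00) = 86.41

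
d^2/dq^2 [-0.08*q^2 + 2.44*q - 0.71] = -0.160000000000000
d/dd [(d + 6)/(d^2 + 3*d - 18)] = -1/(d^2 - 6*d + 9)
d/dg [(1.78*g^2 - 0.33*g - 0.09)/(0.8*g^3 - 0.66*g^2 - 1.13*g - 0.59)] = (-1.424*g^4 + 0.528*g^3 - 2.0132*g^2 - 2.2192*g + 0.093)/(0.64*g^6 - 1.056*g^5 - 1.3724*g^4 + 0.5476*g^3 + 2.0557*g^2 + 1.3334*g + 0.3481)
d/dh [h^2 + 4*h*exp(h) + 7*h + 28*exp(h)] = 4*h*exp(h) + 2*h + 32*exp(h) + 7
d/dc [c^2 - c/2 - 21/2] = 2*c - 1/2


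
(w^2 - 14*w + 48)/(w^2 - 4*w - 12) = (w - 8)/(w + 2)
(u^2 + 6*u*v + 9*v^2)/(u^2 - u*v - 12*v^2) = (u + 3*v)/(u - 4*v)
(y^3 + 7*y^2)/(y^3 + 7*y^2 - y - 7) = y^2/(y^2 - 1)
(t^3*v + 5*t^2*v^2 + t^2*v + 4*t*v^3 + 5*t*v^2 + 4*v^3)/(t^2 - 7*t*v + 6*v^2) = v*(t^3 + 5*t^2*v + t^2 + 4*t*v^2 + 5*t*v + 4*v^2)/(t^2 - 7*t*v + 6*v^2)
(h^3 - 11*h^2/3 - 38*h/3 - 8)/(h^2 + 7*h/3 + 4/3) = h - 6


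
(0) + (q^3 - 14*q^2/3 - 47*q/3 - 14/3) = q^3 - 14*q^2/3 - 47*q/3 - 14/3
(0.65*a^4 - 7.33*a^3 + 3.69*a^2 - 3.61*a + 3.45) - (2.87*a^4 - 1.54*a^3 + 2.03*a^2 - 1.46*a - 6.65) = -2.22*a^4 - 5.79*a^3 + 1.66*a^2 - 2.15*a + 10.1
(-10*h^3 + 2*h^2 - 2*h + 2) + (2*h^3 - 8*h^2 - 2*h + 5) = -8*h^3 - 6*h^2 - 4*h + 7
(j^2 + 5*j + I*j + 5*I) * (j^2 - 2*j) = j^4 + 3*j^3 + I*j^3 - 10*j^2 + 3*I*j^2 - 10*I*j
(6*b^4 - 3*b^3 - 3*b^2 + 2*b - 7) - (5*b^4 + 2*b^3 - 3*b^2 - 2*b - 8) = b^4 - 5*b^3 + 4*b + 1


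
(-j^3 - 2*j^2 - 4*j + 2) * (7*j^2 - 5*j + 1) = -7*j^5 - 9*j^4 - 19*j^3 + 32*j^2 - 14*j + 2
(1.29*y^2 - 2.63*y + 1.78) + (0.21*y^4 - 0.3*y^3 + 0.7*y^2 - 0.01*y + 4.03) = 0.21*y^4 - 0.3*y^3 + 1.99*y^2 - 2.64*y + 5.81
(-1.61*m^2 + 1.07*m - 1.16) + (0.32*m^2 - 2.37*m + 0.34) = -1.29*m^2 - 1.3*m - 0.82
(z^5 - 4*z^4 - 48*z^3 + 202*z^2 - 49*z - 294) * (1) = z^5 - 4*z^4 - 48*z^3 + 202*z^2 - 49*z - 294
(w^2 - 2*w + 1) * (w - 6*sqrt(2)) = w^3 - 6*sqrt(2)*w^2 - 2*w^2 + w + 12*sqrt(2)*w - 6*sqrt(2)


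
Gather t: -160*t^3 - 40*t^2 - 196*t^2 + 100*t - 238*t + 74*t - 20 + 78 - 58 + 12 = -160*t^3 - 236*t^2 - 64*t + 12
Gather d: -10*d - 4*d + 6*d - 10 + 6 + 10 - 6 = -8*d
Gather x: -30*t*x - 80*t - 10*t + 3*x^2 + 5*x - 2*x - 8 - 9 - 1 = -90*t + 3*x^2 + x*(3 - 30*t) - 18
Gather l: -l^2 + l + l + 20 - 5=-l^2 + 2*l + 15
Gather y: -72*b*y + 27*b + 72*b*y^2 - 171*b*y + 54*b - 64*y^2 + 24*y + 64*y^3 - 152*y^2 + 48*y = 81*b + 64*y^3 + y^2*(72*b - 216) + y*(72 - 243*b)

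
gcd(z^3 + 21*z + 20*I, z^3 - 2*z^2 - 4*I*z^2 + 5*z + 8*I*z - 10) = z^2 - 4*I*z + 5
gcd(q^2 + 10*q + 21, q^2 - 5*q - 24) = q + 3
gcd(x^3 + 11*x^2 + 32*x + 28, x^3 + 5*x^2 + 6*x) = x + 2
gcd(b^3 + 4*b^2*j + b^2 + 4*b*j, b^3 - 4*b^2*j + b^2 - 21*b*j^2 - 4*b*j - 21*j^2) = b + 1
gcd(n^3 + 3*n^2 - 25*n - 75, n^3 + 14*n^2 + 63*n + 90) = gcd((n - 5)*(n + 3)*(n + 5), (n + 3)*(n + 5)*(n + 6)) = n^2 + 8*n + 15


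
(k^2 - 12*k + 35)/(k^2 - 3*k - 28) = (k - 5)/(k + 4)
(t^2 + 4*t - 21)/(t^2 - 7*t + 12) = (t + 7)/(t - 4)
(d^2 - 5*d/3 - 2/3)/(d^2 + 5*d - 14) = (d + 1/3)/(d + 7)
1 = 1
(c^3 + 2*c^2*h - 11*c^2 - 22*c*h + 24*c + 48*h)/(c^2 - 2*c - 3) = (c^2 + 2*c*h - 8*c - 16*h)/(c + 1)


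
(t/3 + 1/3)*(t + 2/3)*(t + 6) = t^3/3 + 23*t^2/9 + 32*t/9 + 4/3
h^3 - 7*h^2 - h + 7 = (h - 7)*(h - 1)*(h + 1)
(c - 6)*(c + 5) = c^2 - c - 30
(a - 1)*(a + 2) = a^2 + a - 2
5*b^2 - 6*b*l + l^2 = (-5*b + l)*(-b + l)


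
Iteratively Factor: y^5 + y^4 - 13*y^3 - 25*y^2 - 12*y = (y + 3)*(y^4 - 2*y^3 - 7*y^2 - 4*y) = (y + 1)*(y + 3)*(y^3 - 3*y^2 - 4*y) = y*(y + 1)*(y + 3)*(y^2 - 3*y - 4) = y*(y + 1)^2*(y + 3)*(y - 4)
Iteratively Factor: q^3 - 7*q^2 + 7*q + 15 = (q - 5)*(q^2 - 2*q - 3) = (q - 5)*(q - 3)*(q + 1)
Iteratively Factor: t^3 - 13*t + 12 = (t - 3)*(t^2 + 3*t - 4) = (t - 3)*(t - 1)*(t + 4)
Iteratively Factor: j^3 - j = (j + 1)*(j^2 - j) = (j - 1)*(j + 1)*(j)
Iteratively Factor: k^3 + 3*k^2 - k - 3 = (k + 3)*(k^2 - 1) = (k + 1)*(k + 3)*(k - 1)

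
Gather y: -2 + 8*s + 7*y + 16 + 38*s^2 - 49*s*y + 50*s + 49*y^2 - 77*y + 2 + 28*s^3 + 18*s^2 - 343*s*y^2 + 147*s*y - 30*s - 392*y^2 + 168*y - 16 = 28*s^3 + 56*s^2 + 28*s + y^2*(-343*s - 343) + y*(98*s + 98)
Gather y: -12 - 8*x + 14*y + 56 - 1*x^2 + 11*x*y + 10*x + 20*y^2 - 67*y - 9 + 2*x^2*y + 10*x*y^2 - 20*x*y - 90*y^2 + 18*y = -x^2 + 2*x + y^2*(10*x - 70) + y*(2*x^2 - 9*x - 35) + 35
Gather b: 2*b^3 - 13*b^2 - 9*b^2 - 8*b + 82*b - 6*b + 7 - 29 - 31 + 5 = 2*b^3 - 22*b^2 + 68*b - 48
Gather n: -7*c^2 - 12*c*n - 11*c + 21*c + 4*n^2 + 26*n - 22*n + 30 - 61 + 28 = -7*c^2 + 10*c + 4*n^2 + n*(4 - 12*c) - 3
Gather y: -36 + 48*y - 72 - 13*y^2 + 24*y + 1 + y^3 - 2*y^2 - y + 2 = y^3 - 15*y^2 + 71*y - 105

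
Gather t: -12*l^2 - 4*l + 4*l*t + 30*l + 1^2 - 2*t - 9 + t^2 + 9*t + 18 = -12*l^2 + 26*l + t^2 + t*(4*l + 7) + 10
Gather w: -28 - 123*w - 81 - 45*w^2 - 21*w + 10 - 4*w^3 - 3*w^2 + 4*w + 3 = -4*w^3 - 48*w^2 - 140*w - 96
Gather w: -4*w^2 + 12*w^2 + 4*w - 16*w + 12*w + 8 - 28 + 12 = 8*w^2 - 8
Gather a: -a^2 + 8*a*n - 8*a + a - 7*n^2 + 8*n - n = -a^2 + a*(8*n - 7) - 7*n^2 + 7*n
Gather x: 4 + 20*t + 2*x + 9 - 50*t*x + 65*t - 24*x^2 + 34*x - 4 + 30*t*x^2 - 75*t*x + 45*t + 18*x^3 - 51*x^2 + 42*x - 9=130*t + 18*x^3 + x^2*(30*t - 75) + x*(78 - 125*t)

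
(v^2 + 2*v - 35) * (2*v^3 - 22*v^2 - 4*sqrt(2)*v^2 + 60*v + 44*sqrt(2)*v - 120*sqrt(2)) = 2*v^5 - 18*v^4 - 4*sqrt(2)*v^4 - 54*v^3 + 36*sqrt(2)*v^3 + 108*sqrt(2)*v^2 + 890*v^2 - 1780*sqrt(2)*v - 2100*v + 4200*sqrt(2)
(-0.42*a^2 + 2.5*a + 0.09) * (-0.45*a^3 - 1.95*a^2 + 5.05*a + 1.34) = 0.189*a^5 - 0.306*a^4 - 7.0365*a^3 + 11.8867*a^2 + 3.8045*a + 0.1206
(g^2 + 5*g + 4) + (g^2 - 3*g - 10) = 2*g^2 + 2*g - 6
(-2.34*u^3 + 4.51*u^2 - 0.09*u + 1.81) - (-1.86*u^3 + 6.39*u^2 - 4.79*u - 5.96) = -0.48*u^3 - 1.88*u^2 + 4.7*u + 7.77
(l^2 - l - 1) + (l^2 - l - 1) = 2*l^2 - 2*l - 2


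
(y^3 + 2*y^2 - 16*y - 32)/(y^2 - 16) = y + 2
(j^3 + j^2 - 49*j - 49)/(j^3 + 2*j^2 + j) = (j^2 - 49)/(j*(j + 1))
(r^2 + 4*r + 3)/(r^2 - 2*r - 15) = (r + 1)/(r - 5)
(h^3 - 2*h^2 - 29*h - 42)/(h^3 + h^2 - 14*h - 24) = (h - 7)/(h - 4)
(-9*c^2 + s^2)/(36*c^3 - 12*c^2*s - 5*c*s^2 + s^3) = (-3*c + s)/(12*c^2 - 8*c*s + s^2)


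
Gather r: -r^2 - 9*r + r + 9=-r^2 - 8*r + 9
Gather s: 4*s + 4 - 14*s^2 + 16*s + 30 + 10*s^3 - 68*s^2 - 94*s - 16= 10*s^3 - 82*s^2 - 74*s + 18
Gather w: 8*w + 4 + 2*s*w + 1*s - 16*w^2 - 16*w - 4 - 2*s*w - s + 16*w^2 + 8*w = 0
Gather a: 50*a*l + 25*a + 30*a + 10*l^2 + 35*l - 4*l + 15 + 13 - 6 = a*(50*l + 55) + 10*l^2 + 31*l + 22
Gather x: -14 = -14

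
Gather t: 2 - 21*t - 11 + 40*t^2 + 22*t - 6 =40*t^2 + t - 15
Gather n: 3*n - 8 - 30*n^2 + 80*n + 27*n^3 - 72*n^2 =27*n^3 - 102*n^2 + 83*n - 8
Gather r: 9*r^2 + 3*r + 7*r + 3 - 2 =9*r^2 + 10*r + 1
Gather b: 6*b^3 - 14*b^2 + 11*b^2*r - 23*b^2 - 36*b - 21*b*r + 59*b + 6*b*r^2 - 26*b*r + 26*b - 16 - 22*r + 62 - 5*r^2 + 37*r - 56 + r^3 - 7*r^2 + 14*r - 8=6*b^3 + b^2*(11*r - 37) + b*(6*r^2 - 47*r + 49) + r^3 - 12*r^2 + 29*r - 18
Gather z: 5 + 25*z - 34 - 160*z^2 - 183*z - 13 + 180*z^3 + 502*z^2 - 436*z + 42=180*z^3 + 342*z^2 - 594*z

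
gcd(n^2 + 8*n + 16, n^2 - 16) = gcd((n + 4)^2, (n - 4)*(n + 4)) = n + 4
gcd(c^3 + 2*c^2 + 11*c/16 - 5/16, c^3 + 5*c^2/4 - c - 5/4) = c^2 + 9*c/4 + 5/4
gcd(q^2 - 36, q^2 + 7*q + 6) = q + 6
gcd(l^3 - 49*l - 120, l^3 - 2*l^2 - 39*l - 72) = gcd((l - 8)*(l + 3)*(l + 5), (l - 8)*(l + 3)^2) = l^2 - 5*l - 24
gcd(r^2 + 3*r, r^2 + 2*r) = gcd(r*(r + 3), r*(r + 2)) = r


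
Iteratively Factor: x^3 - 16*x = (x + 4)*(x^2 - 4*x) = (x - 4)*(x + 4)*(x)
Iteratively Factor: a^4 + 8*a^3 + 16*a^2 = (a)*(a^3 + 8*a^2 + 16*a) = a^2*(a^2 + 8*a + 16) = a^2*(a + 4)*(a + 4)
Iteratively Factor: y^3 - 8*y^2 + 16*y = (y - 4)*(y^2 - 4*y) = (y - 4)^2*(y)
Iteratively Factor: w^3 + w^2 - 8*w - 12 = (w - 3)*(w^2 + 4*w + 4) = (w - 3)*(w + 2)*(w + 2)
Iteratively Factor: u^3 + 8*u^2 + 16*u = (u + 4)*(u^2 + 4*u) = u*(u + 4)*(u + 4)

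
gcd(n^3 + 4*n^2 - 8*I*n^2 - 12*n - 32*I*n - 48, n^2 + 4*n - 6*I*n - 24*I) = n^2 + n*(4 - 6*I) - 24*I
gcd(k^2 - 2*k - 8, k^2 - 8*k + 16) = k - 4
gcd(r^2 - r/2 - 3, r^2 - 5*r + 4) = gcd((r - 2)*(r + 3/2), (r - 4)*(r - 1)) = 1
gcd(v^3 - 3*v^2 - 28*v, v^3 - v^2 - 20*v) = v^2 + 4*v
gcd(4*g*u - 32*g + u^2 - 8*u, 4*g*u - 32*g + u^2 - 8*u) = 4*g*u - 32*g + u^2 - 8*u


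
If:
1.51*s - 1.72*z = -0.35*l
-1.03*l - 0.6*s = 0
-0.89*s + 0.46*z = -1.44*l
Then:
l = 0.00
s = 0.00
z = 0.00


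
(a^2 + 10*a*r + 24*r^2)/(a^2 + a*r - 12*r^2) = (-a - 6*r)/(-a + 3*r)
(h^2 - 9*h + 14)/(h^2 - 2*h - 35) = (h - 2)/(h + 5)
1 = 1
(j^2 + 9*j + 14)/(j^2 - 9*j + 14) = (j^2 + 9*j + 14)/(j^2 - 9*j + 14)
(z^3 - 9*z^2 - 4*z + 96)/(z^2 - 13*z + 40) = (z^2 - z - 12)/(z - 5)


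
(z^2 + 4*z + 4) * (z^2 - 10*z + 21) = z^4 - 6*z^3 - 15*z^2 + 44*z + 84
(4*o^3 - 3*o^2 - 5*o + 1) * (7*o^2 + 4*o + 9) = 28*o^5 - 5*o^4 - 11*o^3 - 40*o^2 - 41*o + 9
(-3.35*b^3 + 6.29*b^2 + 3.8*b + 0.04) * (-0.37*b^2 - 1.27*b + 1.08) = 1.2395*b^5 + 1.9272*b^4 - 13.0123*b^3 + 1.9524*b^2 + 4.0532*b + 0.0432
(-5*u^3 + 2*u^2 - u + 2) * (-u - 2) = 5*u^4 + 8*u^3 - 3*u^2 - 4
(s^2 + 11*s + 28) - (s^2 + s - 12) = 10*s + 40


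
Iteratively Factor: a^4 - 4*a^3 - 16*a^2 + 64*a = (a - 4)*(a^3 - 16*a) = (a - 4)^2*(a^2 + 4*a) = a*(a - 4)^2*(a + 4)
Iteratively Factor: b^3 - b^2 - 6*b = (b - 3)*(b^2 + 2*b) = (b - 3)*(b + 2)*(b)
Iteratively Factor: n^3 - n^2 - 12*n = (n)*(n^2 - n - 12) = n*(n + 3)*(n - 4)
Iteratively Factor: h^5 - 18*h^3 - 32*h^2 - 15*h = (h)*(h^4 - 18*h^2 - 32*h - 15) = h*(h + 1)*(h^3 - h^2 - 17*h - 15) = h*(h - 5)*(h + 1)*(h^2 + 4*h + 3) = h*(h - 5)*(h + 1)*(h + 3)*(h + 1)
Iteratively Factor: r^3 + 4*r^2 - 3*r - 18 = (r + 3)*(r^2 + r - 6) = (r + 3)^2*(r - 2)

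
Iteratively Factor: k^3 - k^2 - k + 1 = (k - 1)*(k^2 - 1) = (k - 1)^2*(k + 1)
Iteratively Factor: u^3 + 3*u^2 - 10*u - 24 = (u - 3)*(u^2 + 6*u + 8) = (u - 3)*(u + 2)*(u + 4)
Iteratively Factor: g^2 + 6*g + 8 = (g + 4)*(g + 2)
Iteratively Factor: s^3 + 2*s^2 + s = (s + 1)*(s^2 + s) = (s + 1)^2*(s)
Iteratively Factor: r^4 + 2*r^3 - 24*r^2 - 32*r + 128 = (r - 4)*(r^3 + 6*r^2 - 32) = (r - 4)*(r + 4)*(r^2 + 2*r - 8) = (r - 4)*(r + 4)^2*(r - 2)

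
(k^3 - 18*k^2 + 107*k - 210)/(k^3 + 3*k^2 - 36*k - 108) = (k^2 - 12*k + 35)/(k^2 + 9*k + 18)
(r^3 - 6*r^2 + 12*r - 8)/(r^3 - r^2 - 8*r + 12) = (r - 2)/(r + 3)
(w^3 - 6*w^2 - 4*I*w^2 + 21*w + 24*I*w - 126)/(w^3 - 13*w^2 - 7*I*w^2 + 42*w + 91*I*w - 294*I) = (w + 3*I)/(w - 7)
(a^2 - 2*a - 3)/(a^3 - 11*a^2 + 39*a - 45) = (a + 1)/(a^2 - 8*a + 15)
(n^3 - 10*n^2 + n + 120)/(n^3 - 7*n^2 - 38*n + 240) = (n + 3)/(n + 6)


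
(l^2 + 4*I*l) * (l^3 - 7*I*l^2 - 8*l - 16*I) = l^5 - 3*I*l^4 + 20*l^3 - 48*I*l^2 + 64*l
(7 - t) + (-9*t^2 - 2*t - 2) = -9*t^2 - 3*t + 5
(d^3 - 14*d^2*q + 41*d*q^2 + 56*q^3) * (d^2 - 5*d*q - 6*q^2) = d^5 - 19*d^4*q + 105*d^3*q^2 - 65*d^2*q^3 - 526*d*q^4 - 336*q^5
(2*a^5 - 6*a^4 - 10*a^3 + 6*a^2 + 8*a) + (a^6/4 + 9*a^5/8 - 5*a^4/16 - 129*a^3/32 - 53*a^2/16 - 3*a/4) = a^6/4 + 25*a^5/8 - 101*a^4/16 - 449*a^3/32 + 43*a^2/16 + 29*a/4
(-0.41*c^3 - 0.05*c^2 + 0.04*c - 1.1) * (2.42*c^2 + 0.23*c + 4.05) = -0.9922*c^5 - 0.2153*c^4 - 1.5752*c^3 - 2.8553*c^2 - 0.0910000000000001*c - 4.455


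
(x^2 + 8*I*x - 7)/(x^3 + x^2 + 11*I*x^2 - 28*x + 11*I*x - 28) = (x + I)/(x^2 + x*(1 + 4*I) + 4*I)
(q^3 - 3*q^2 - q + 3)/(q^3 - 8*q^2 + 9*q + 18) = (q - 1)/(q - 6)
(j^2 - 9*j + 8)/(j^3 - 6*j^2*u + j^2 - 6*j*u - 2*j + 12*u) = (8 - j)/(-j^2 + 6*j*u - 2*j + 12*u)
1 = 1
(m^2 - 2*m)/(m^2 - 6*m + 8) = m/(m - 4)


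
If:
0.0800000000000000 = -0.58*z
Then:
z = -0.14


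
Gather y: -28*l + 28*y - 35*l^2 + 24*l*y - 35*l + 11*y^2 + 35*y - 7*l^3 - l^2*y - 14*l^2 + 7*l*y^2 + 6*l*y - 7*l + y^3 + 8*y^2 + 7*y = -7*l^3 - 49*l^2 - 70*l + y^3 + y^2*(7*l + 19) + y*(-l^2 + 30*l + 70)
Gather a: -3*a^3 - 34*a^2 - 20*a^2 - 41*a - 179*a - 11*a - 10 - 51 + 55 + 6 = -3*a^3 - 54*a^2 - 231*a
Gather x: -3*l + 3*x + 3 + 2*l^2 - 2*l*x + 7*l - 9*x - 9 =2*l^2 + 4*l + x*(-2*l - 6) - 6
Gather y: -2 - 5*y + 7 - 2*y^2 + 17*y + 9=-2*y^2 + 12*y + 14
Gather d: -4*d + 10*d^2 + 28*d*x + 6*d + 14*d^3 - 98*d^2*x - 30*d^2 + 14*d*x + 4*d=14*d^3 + d^2*(-98*x - 20) + d*(42*x + 6)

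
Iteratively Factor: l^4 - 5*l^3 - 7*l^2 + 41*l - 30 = (l - 5)*(l^3 - 7*l + 6) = (l - 5)*(l - 2)*(l^2 + 2*l - 3) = (l - 5)*(l - 2)*(l + 3)*(l - 1)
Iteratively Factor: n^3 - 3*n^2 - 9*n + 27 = (n - 3)*(n^2 - 9) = (n - 3)^2*(n + 3)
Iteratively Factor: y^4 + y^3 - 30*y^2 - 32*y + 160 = (y + 4)*(y^3 - 3*y^2 - 18*y + 40) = (y - 2)*(y + 4)*(y^2 - y - 20) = (y - 2)*(y + 4)^2*(y - 5)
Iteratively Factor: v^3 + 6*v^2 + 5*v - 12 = (v + 4)*(v^2 + 2*v - 3) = (v + 3)*(v + 4)*(v - 1)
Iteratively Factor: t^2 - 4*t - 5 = (t + 1)*(t - 5)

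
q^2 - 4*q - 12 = (q - 6)*(q + 2)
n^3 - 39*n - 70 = (n - 7)*(n + 2)*(n + 5)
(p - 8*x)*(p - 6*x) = p^2 - 14*p*x + 48*x^2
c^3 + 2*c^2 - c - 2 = (c - 1)*(c + 1)*(c + 2)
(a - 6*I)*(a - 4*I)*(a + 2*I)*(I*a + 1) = I*a^4 + 9*a^3 - 12*I*a^2 + 44*a - 48*I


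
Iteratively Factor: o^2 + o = (o)*(o + 1)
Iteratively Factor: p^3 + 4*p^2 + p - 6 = (p - 1)*(p^2 + 5*p + 6) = (p - 1)*(p + 3)*(p + 2)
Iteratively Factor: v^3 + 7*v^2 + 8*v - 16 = (v - 1)*(v^2 + 8*v + 16) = (v - 1)*(v + 4)*(v + 4)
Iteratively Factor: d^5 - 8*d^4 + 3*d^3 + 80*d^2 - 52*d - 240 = (d - 4)*(d^4 - 4*d^3 - 13*d^2 + 28*d + 60) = (d - 4)*(d + 2)*(d^3 - 6*d^2 - d + 30) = (d - 4)*(d + 2)^2*(d^2 - 8*d + 15) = (d - 4)*(d - 3)*(d + 2)^2*(d - 5)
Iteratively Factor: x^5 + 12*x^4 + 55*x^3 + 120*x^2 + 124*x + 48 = (x + 4)*(x^4 + 8*x^3 + 23*x^2 + 28*x + 12) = (x + 3)*(x + 4)*(x^3 + 5*x^2 + 8*x + 4) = (x + 2)*(x + 3)*(x + 4)*(x^2 + 3*x + 2) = (x + 1)*(x + 2)*(x + 3)*(x + 4)*(x + 2)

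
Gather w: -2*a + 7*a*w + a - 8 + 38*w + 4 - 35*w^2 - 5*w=-a - 35*w^2 + w*(7*a + 33) - 4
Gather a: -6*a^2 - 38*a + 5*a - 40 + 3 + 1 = -6*a^2 - 33*a - 36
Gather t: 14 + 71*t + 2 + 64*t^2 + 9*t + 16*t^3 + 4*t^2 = 16*t^3 + 68*t^2 + 80*t + 16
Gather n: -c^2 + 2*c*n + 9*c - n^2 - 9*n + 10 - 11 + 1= -c^2 + 9*c - n^2 + n*(2*c - 9)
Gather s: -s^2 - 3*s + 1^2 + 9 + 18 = -s^2 - 3*s + 28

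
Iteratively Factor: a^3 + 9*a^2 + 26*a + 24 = (a + 4)*(a^2 + 5*a + 6) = (a + 2)*(a + 4)*(a + 3)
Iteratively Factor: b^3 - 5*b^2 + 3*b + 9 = (b + 1)*(b^2 - 6*b + 9) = (b - 3)*(b + 1)*(b - 3)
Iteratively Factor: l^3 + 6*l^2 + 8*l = (l + 2)*(l^2 + 4*l) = l*(l + 2)*(l + 4)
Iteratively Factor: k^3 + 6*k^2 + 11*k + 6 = (k + 3)*(k^2 + 3*k + 2) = (k + 2)*(k + 3)*(k + 1)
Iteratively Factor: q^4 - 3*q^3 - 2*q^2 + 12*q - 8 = (q + 2)*(q^3 - 5*q^2 + 8*q - 4) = (q - 2)*(q + 2)*(q^2 - 3*q + 2) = (q - 2)*(q - 1)*(q + 2)*(q - 2)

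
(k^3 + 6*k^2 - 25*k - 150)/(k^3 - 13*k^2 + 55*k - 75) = (k^2 + 11*k + 30)/(k^2 - 8*k + 15)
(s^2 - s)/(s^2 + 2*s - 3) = s/(s + 3)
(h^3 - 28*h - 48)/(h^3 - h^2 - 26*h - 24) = (h + 2)/(h + 1)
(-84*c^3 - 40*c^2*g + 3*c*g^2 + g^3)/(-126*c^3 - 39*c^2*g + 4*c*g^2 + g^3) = (2*c + g)/(3*c + g)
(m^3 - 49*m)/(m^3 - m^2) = (m^2 - 49)/(m*(m - 1))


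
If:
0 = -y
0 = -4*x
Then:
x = 0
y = 0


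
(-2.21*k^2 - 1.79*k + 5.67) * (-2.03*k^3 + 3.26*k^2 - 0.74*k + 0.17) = 4.4863*k^5 - 3.5709*k^4 - 15.7101*k^3 + 19.4331*k^2 - 4.5001*k + 0.9639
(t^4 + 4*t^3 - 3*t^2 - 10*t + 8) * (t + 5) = t^5 + 9*t^4 + 17*t^3 - 25*t^2 - 42*t + 40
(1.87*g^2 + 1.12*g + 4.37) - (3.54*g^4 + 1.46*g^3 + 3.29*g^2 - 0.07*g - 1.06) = -3.54*g^4 - 1.46*g^3 - 1.42*g^2 + 1.19*g + 5.43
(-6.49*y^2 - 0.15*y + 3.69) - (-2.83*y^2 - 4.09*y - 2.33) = -3.66*y^2 + 3.94*y + 6.02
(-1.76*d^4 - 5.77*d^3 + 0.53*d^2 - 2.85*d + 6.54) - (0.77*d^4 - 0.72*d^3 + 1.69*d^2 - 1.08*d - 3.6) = -2.53*d^4 - 5.05*d^3 - 1.16*d^2 - 1.77*d + 10.14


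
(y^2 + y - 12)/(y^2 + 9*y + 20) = (y - 3)/(y + 5)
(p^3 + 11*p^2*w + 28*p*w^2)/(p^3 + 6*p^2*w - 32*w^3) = p*(p + 7*w)/(p^2 + 2*p*w - 8*w^2)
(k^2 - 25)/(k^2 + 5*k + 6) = (k^2 - 25)/(k^2 + 5*k + 6)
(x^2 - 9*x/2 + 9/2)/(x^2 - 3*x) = (x - 3/2)/x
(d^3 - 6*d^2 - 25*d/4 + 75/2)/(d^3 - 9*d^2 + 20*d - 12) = (d^2 - 25/4)/(d^2 - 3*d + 2)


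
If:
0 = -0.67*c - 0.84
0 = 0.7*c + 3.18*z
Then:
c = -1.25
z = 0.28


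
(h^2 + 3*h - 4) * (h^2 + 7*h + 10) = h^4 + 10*h^3 + 27*h^2 + 2*h - 40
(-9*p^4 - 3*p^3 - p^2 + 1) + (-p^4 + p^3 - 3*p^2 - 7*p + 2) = -10*p^4 - 2*p^3 - 4*p^2 - 7*p + 3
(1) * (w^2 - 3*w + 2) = w^2 - 3*w + 2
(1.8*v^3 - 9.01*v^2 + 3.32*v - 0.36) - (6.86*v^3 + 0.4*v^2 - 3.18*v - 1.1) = -5.06*v^3 - 9.41*v^2 + 6.5*v + 0.74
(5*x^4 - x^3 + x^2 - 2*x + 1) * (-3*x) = -15*x^5 + 3*x^4 - 3*x^3 + 6*x^2 - 3*x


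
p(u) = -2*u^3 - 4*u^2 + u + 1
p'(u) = -6*u^2 - 8*u + 1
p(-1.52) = -2.74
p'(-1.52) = -0.70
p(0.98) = -3.74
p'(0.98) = -12.60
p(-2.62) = 6.89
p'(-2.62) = -19.23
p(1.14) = -6.02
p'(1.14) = -15.92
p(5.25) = -393.41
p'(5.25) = -206.38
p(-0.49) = -0.22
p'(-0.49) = 3.48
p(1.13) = -5.86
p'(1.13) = -15.70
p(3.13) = -96.39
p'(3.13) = -82.82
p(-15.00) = 5836.00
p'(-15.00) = -1229.00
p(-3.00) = 16.00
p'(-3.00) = -29.00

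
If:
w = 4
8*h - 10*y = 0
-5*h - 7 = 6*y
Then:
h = -5/7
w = 4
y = -4/7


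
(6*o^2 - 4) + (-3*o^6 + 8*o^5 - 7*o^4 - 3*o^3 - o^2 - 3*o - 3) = -3*o^6 + 8*o^5 - 7*o^4 - 3*o^3 + 5*o^2 - 3*o - 7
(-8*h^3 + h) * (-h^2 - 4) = 8*h^5 + 31*h^3 - 4*h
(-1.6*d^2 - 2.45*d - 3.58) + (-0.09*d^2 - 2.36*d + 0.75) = -1.69*d^2 - 4.81*d - 2.83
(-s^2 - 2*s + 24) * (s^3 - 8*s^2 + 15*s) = -s^5 + 6*s^4 + 25*s^3 - 222*s^2 + 360*s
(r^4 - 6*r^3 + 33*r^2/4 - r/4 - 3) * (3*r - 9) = 3*r^5 - 27*r^4 + 315*r^3/4 - 75*r^2 - 27*r/4 + 27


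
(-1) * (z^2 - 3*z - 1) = -z^2 + 3*z + 1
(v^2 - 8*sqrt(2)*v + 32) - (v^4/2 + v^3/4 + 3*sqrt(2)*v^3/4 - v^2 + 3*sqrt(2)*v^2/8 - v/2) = -v^4/2 - 3*sqrt(2)*v^3/4 - v^3/4 - 3*sqrt(2)*v^2/8 + 2*v^2 - 8*sqrt(2)*v + v/2 + 32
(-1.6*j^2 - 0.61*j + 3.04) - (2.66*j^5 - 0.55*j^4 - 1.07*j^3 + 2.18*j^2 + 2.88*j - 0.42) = -2.66*j^5 + 0.55*j^4 + 1.07*j^3 - 3.78*j^2 - 3.49*j + 3.46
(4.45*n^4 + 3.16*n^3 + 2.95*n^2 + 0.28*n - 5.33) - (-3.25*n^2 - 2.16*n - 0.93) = 4.45*n^4 + 3.16*n^3 + 6.2*n^2 + 2.44*n - 4.4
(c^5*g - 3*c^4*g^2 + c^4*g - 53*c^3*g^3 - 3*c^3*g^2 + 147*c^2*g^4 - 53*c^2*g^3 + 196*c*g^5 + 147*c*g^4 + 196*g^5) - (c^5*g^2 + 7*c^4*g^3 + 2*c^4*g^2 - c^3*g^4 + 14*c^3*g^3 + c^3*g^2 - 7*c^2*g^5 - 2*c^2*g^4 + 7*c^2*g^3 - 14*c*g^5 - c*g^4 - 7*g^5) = -c^5*g^2 + c^5*g - 7*c^4*g^3 - 5*c^4*g^2 + c^4*g + c^3*g^4 - 67*c^3*g^3 - 4*c^3*g^2 + 7*c^2*g^5 + 149*c^2*g^4 - 60*c^2*g^3 + 210*c*g^5 + 148*c*g^4 + 203*g^5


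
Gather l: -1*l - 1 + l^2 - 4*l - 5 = l^2 - 5*l - 6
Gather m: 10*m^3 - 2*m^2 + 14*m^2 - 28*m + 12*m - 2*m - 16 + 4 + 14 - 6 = 10*m^3 + 12*m^2 - 18*m - 4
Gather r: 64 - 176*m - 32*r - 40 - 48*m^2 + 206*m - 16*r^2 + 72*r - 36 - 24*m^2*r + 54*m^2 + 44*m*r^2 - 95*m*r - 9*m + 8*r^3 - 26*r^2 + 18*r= 6*m^2 + 21*m + 8*r^3 + r^2*(44*m - 42) + r*(-24*m^2 - 95*m + 58) - 12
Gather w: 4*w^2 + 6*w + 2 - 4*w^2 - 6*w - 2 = 0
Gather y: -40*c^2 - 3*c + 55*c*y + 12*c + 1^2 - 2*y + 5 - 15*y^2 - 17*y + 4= -40*c^2 + 9*c - 15*y^2 + y*(55*c - 19) + 10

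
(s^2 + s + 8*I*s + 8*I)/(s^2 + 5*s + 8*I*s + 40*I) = (s + 1)/(s + 5)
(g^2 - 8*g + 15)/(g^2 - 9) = (g - 5)/(g + 3)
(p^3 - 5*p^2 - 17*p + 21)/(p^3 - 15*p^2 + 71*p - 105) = (p^2 + 2*p - 3)/(p^2 - 8*p + 15)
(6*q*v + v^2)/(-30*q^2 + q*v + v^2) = -v/(5*q - v)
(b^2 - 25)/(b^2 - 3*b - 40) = (b - 5)/(b - 8)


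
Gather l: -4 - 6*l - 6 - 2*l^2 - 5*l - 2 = -2*l^2 - 11*l - 12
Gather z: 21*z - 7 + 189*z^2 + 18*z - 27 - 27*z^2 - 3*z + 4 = 162*z^2 + 36*z - 30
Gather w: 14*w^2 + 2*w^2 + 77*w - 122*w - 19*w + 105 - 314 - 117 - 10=16*w^2 - 64*w - 336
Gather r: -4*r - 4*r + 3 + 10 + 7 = 20 - 8*r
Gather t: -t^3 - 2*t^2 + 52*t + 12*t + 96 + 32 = -t^3 - 2*t^2 + 64*t + 128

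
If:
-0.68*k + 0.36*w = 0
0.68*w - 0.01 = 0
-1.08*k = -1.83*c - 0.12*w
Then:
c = 0.00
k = 0.01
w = 0.01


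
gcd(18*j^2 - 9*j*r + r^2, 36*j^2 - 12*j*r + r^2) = -6*j + r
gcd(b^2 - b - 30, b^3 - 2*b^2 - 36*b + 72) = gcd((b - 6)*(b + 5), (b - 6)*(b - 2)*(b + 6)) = b - 6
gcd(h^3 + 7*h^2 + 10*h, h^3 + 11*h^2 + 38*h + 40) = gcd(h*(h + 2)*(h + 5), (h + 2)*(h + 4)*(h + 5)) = h^2 + 7*h + 10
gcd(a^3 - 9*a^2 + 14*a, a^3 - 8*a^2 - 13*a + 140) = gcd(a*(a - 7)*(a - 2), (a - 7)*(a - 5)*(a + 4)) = a - 7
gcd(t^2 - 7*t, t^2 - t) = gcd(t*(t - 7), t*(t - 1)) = t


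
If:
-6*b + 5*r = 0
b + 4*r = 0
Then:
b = 0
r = 0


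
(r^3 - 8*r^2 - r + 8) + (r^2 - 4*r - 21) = r^3 - 7*r^2 - 5*r - 13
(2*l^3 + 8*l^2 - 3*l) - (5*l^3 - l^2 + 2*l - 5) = -3*l^3 + 9*l^2 - 5*l + 5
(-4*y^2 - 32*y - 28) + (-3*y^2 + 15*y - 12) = -7*y^2 - 17*y - 40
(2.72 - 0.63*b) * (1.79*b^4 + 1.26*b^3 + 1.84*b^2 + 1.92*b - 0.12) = -1.1277*b^5 + 4.075*b^4 + 2.268*b^3 + 3.7952*b^2 + 5.298*b - 0.3264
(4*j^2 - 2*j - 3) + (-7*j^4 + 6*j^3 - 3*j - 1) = -7*j^4 + 6*j^3 + 4*j^2 - 5*j - 4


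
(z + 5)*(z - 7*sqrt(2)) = z^2 - 7*sqrt(2)*z + 5*z - 35*sqrt(2)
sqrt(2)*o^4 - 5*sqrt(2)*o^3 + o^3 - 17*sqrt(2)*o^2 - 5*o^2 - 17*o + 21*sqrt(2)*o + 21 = (o - 7)*(o - 1)*(o + 3)*(sqrt(2)*o + 1)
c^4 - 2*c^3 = c^3*(c - 2)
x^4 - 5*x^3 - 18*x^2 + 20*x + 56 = (x - 7)*(x - 2)*(x + 2)^2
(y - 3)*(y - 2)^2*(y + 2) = y^4 - 5*y^3 + 2*y^2 + 20*y - 24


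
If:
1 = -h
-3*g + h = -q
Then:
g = q/3 - 1/3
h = -1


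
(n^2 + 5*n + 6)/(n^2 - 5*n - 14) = (n + 3)/(n - 7)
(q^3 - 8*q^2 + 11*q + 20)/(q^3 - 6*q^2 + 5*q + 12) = (q - 5)/(q - 3)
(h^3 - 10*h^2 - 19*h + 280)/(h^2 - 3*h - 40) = h - 7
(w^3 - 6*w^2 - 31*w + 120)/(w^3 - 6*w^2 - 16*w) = (w^2 + 2*w - 15)/(w*(w + 2))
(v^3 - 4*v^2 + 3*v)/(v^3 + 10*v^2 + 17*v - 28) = v*(v - 3)/(v^2 + 11*v + 28)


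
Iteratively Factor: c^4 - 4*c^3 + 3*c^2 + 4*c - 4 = (c + 1)*(c^3 - 5*c^2 + 8*c - 4) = (c - 2)*(c + 1)*(c^2 - 3*c + 2) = (c - 2)*(c - 1)*(c + 1)*(c - 2)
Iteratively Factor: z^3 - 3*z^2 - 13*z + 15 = (z - 5)*(z^2 + 2*z - 3) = (z - 5)*(z + 3)*(z - 1)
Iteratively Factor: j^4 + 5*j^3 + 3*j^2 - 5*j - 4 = (j + 1)*(j^3 + 4*j^2 - j - 4) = (j + 1)*(j + 4)*(j^2 - 1) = (j - 1)*(j + 1)*(j + 4)*(j + 1)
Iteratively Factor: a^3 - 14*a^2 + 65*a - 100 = (a - 4)*(a^2 - 10*a + 25) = (a - 5)*(a - 4)*(a - 5)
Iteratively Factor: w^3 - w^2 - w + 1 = (w + 1)*(w^2 - 2*w + 1) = (w - 1)*(w + 1)*(w - 1)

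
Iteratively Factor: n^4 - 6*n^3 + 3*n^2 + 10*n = (n - 5)*(n^3 - n^2 - 2*n) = n*(n - 5)*(n^2 - n - 2) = n*(n - 5)*(n + 1)*(n - 2)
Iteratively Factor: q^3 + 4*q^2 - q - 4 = (q + 4)*(q^2 - 1) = (q + 1)*(q + 4)*(q - 1)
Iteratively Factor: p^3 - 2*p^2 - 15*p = (p - 5)*(p^2 + 3*p) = p*(p - 5)*(p + 3)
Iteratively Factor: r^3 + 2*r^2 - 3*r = (r)*(r^2 + 2*r - 3) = r*(r + 3)*(r - 1)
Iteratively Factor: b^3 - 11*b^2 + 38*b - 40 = (b - 5)*(b^2 - 6*b + 8) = (b - 5)*(b - 4)*(b - 2)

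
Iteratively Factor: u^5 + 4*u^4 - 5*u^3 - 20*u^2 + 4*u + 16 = (u - 1)*(u^4 + 5*u^3 - 20*u - 16) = (u - 1)*(u + 1)*(u^3 + 4*u^2 - 4*u - 16) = (u - 2)*(u - 1)*(u + 1)*(u^2 + 6*u + 8) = (u - 2)*(u - 1)*(u + 1)*(u + 2)*(u + 4)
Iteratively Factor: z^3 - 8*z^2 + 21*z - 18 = (z - 3)*(z^2 - 5*z + 6) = (z - 3)*(z - 2)*(z - 3)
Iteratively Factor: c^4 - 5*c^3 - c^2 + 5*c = (c - 5)*(c^3 - c) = c*(c - 5)*(c^2 - 1) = c*(c - 5)*(c - 1)*(c + 1)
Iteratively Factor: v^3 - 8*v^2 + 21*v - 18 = (v - 3)*(v^2 - 5*v + 6) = (v - 3)*(v - 2)*(v - 3)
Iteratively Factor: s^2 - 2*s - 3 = (s - 3)*(s + 1)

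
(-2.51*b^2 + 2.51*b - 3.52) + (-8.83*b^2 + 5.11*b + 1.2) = -11.34*b^2 + 7.62*b - 2.32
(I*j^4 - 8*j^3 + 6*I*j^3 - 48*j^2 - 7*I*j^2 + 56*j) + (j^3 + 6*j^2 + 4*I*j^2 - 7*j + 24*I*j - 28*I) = I*j^4 - 7*j^3 + 6*I*j^3 - 42*j^2 - 3*I*j^2 + 49*j + 24*I*j - 28*I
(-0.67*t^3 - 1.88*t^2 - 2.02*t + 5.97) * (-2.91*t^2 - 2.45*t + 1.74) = 1.9497*t^5 + 7.1123*t^4 + 9.3184*t^3 - 15.6949*t^2 - 18.1413*t + 10.3878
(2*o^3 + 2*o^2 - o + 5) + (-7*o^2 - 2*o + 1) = 2*o^3 - 5*o^2 - 3*o + 6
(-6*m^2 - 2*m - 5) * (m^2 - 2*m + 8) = -6*m^4 + 10*m^3 - 49*m^2 - 6*m - 40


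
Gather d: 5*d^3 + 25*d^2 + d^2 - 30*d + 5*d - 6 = 5*d^3 + 26*d^2 - 25*d - 6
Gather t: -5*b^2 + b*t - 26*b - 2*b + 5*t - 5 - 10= -5*b^2 - 28*b + t*(b + 5) - 15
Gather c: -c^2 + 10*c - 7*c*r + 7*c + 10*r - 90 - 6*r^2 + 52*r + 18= -c^2 + c*(17 - 7*r) - 6*r^2 + 62*r - 72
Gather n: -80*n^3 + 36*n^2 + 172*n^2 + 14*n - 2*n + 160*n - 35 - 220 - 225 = -80*n^3 + 208*n^2 + 172*n - 480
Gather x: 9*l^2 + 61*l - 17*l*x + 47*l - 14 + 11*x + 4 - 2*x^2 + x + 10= 9*l^2 + 108*l - 2*x^2 + x*(12 - 17*l)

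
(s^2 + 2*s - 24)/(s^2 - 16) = (s + 6)/(s + 4)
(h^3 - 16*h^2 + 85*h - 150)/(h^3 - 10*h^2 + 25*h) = (h - 6)/h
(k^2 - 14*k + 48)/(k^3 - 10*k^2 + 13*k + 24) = (k - 6)/(k^2 - 2*k - 3)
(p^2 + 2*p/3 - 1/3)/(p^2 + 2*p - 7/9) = 3*(p + 1)/(3*p + 7)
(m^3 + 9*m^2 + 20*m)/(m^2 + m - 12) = m*(m + 5)/(m - 3)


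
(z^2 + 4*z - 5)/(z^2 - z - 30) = (z - 1)/(z - 6)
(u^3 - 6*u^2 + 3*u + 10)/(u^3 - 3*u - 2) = (u - 5)/(u + 1)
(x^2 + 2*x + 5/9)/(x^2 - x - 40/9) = (3*x + 1)/(3*x - 8)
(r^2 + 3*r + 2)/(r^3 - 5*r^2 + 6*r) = (r^2 + 3*r + 2)/(r*(r^2 - 5*r + 6))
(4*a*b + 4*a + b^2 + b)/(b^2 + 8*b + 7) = (4*a + b)/(b + 7)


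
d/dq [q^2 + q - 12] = 2*q + 1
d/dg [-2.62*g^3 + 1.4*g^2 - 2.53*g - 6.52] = -7.86*g^2 + 2.8*g - 2.53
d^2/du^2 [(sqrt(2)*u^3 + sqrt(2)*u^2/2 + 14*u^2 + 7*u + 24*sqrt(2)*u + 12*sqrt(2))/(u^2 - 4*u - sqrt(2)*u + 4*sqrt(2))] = 4*(36*u^3 + 29*sqrt(2)*u^3 - 78*sqrt(2)*u^2 - 54*u^2 - 324*u - 66*sqrt(2)*u + 268*sqrt(2) + 684)/(u^6 - 12*u^5 - 3*sqrt(2)*u^5 + 36*sqrt(2)*u^4 + 54*u^4 - 146*sqrt(2)*u^3 - 136*u^3 + 288*u^2 + 216*sqrt(2)*u^2 - 384*u - 96*sqrt(2)*u + 128*sqrt(2))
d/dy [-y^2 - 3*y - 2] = -2*y - 3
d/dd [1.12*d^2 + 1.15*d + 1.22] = 2.24*d + 1.15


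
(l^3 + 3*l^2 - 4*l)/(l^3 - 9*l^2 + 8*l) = (l + 4)/(l - 8)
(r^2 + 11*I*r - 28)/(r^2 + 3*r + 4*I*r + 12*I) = (r + 7*I)/(r + 3)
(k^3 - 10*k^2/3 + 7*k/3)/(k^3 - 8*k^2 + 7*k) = (k - 7/3)/(k - 7)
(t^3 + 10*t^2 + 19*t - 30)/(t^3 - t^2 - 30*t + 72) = (t^2 + 4*t - 5)/(t^2 - 7*t + 12)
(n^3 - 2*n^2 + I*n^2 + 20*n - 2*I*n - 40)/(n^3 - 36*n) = (n^3 + n^2*(-2 + I) + 2*n*(10 - I) - 40)/(n*(n^2 - 36))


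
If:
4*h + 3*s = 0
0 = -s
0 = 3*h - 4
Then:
No Solution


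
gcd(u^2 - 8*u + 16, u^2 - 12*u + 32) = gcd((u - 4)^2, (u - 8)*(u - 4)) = u - 4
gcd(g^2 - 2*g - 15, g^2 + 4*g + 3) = g + 3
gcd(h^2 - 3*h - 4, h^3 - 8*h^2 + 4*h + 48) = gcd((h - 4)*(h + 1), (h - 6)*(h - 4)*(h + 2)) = h - 4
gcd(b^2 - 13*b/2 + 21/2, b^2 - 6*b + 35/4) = b - 7/2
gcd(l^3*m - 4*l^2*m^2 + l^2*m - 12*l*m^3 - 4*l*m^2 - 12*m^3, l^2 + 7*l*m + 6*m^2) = 1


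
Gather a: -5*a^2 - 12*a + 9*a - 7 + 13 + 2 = -5*a^2 - 3*a + 8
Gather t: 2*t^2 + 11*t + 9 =2*t^2 + 11*t + 9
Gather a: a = a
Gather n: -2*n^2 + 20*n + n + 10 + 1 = -2*n^2 + 21*n + 11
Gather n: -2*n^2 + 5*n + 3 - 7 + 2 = -2*n^2 + 5*n - 2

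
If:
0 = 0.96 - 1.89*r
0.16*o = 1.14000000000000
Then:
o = 7.12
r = 0.51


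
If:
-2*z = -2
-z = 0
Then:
No Solution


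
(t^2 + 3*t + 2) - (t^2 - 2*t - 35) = 5*t + 37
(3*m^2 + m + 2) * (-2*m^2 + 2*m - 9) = -6*m^4 + 4*m^3 - 29*m^2 - 5*m - 18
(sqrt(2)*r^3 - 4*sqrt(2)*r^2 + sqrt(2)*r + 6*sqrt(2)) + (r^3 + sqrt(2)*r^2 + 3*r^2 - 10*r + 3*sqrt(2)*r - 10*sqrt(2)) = r^3 + sqrt(2)*r^3 - 3*sqrt(2)*r^2 + 3*r^2 - 10*r + 4*sqrt(2)*r - 4*sqrt(2)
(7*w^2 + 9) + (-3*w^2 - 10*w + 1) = 4*w^2 - 10*w + 10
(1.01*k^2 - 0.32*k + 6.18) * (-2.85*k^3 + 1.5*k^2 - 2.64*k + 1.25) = -2.8785*k^5 + 2.427*k^4 - 20.7594*k^3 + 11.3773*k^2 - 16.7152*k + 7.725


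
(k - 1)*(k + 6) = k^2 + 5*k - 6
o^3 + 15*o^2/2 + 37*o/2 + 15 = (o + 2)*(o + 5/2)*(o + 3)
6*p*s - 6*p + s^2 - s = (6*p + s)*(s - 1)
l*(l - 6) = l^2 - 6*l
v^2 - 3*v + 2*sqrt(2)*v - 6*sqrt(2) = (v - 3)*(v + 2*sqrt(2))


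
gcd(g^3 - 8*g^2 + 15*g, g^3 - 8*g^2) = g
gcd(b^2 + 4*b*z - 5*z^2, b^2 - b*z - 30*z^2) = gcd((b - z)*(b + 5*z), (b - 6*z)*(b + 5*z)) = b + 5*z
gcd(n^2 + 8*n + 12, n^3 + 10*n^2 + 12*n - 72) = n + 6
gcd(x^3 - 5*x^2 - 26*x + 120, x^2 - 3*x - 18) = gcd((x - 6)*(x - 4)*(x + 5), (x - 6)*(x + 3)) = x - 6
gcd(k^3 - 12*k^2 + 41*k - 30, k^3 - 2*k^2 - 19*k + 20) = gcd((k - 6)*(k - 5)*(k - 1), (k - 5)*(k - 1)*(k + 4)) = k^2 - 6*k + 5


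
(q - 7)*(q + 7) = q^2 - 49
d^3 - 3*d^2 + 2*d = d*(d - 2)*(d - 1)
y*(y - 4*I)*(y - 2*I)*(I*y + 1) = I*y^4 + 7*y^3 - 14*I*y^2 - 8*y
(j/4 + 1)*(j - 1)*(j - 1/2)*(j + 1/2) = j^4/4 + 3*j^3/4 - 17*j^2/16 - 3*j/16 + 1/4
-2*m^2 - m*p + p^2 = (-2*m + p)*(m + p)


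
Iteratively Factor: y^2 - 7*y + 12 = (y - 3)*(y - 4)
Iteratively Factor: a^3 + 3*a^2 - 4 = (a + 2)*(a^2 + a - 2) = (a - 1)*(a + 2)*(a + 2)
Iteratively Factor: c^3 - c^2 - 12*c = (c)*(c^2 - c - 12) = c*(c + 3)*(c - 4)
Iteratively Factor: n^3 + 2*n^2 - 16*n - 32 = (n - 4)*(n^2 + 6*n + 8) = (n - 4)*(n + 2)*(n + 4)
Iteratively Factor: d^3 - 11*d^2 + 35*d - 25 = (d - 1)*(d^2 - 10*d + 25) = (d - 5)*(d - 1)*(d - 5)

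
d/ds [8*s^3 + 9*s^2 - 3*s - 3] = 24*s^2 + 18*s - 3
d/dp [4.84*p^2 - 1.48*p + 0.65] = 9.68*p - 1.48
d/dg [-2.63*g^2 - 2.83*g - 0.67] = -5.26*g - 2.83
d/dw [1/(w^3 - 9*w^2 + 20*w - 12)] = (-3*w^2 + 18*w - 20)/(w^3 - 9*w^2 + 20*w - 12)^2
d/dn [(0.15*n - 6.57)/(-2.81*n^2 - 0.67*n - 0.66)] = (0.4215*n^2 - 36.9234*n - 4.5009)/(7.8961*n^4 + 3.7654*n^3 + 4.1581*n^2 + 0.8844*n + 0.4356)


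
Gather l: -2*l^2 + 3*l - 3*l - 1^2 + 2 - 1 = -2*l^2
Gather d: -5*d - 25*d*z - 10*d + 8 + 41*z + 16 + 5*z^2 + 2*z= d*(-25*z - 15) + 5*z^2 + 43*z + 24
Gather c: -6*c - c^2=-c^2 - 6*c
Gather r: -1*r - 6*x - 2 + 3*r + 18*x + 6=2*r + 12*x + 4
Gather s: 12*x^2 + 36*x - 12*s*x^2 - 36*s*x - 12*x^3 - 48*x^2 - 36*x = s*(-12*x^2 - 36*x) - 12*x^3 - 36*x^2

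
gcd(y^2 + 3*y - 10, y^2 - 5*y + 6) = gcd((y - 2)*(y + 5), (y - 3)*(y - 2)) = y - 2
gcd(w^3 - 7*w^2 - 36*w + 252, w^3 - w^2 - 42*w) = w^2 - w - 42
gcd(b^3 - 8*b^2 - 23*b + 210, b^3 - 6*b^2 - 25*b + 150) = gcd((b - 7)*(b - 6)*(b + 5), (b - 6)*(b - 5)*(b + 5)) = b^2 - b - 30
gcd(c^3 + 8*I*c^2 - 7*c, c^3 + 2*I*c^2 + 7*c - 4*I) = 1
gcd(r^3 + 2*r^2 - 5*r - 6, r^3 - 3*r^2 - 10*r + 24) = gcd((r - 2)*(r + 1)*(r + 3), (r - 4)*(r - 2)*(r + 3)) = r^2 + r - 6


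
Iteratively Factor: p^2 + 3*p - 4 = (p + 4)*(p - 1)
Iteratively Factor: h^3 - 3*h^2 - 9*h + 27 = (h - 3)*(h^2 - 9) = (h - 3)^2*(h + 3)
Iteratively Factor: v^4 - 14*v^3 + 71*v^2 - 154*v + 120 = (v - 2)*(v^3 - 12*v^2 + 47*v - 60) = (v - 3)*(v - 2)*(v^2 - 9*v + 20) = (v - 5)*(v - 3)*(v - 2)*(v - 4)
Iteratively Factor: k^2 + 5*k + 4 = (k + 4)*(k + 1)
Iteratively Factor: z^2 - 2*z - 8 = (z - 4)*(z + 2)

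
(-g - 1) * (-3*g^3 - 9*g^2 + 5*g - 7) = 3*g^4 + 12*g^3 + 4*g^2 + 2*g + 7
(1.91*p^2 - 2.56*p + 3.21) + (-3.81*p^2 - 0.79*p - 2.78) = -1.9*p^2 - 3.35*p + 0.43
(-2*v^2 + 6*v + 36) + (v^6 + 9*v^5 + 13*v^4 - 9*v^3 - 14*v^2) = v^6 + 9*v^5 + 13*v^4 - 9*v^3 - 16*v^2 + 6*v + 36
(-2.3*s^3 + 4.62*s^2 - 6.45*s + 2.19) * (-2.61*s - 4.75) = 6.003*s^4 - 1.1332*s^3 - 5.1105*s^2 + 24.9216*s - 10.4025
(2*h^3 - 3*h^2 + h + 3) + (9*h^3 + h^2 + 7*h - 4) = 11*h^3 - 2*h^2 + 8*h - 1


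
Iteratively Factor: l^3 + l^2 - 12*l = (l - 3)*(l^2 + 4*l) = l*(l - 3)*(l + 4)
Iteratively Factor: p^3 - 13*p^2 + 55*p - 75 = (p - 5)*(p^2 - 8*p + 15) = (p - 5)*(p - 3)*(p - 5)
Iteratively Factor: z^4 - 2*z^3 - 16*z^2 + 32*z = (z + 4)*(z^3 - 6*z^2 + 8*z) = z*(z + 4)*(z^2 - 6*z + 8) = z*(z - 2)*(z + 4)*(z - 4)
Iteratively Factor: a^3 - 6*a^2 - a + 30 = (a - 5)*(a^2 - a - 6) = (a - 5)*(a - 3)*(a + 2)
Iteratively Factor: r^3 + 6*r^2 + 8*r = (r + 4)*(r^2 + 2*r) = r*(r + 4)*(r + 2)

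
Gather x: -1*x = -x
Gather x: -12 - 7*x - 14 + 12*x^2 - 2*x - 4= 12*x^2 - 9*x - 30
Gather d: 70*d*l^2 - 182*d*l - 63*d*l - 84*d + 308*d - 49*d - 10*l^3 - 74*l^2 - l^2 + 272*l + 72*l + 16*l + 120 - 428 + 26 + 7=d*(70*l^2 - 245*l + 175) - 10*l^3 - 75*l^2 + 360*l - 275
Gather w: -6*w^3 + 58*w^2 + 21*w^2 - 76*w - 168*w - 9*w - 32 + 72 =-6*w^3 + 79*w^2 - 253*w + 40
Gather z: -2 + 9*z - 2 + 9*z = 18*z - 4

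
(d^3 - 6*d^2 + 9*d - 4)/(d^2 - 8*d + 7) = (d^2 - 5*d + 4)/(d - 7)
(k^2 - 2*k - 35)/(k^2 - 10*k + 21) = (k + 5)/(k - 3)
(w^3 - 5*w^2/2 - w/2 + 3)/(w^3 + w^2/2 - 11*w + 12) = (w + 1)/(w + 4)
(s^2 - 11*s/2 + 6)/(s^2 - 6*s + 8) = (s - 3/2)/(s - 2)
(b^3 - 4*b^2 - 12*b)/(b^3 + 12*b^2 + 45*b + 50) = b*(b - 6)/(b^2 + 10*b + 25)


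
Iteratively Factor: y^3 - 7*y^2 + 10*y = (y - 5)*(y^2 - 2*y) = y*(y - 5)*(y - 2)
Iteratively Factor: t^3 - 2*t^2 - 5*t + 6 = (t - 3)*(t^2 + t - 2) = (t - 3)*(t - 1)*(t + 2)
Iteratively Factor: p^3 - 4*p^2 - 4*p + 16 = (p - 4)*(p^2 - 4) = (p - 4)*(p + 2)*(p - 2)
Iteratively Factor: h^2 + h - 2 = (h - 1)*(h + 2)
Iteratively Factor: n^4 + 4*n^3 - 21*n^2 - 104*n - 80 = (n + 4)*(n^3 - 21*n - 20) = (n + 4)^2*(n^2 - 4*n - 5) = (n + 1)*(n + 4)^2*(n - 5)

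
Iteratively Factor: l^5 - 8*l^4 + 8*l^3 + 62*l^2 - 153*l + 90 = (l - 2)*(l^4 - 6*l^3 - 4*l^2 + 54*l - 45) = (l - 2)*(l + 3)*(l^3 - 9*l^2 + 23*l - 15) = (l - 2)*(l - 1)*(l + 3)*(l^2 - 8*l + 15) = (l - 3)*(l - 2)*(l - 1)*(l + 3)*(l - 5)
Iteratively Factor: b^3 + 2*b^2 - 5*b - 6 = (b + 1)*(b^2 + b - 6) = (b - 2)*(b + 1)*(b + 3)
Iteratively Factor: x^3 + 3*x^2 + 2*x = (x)*(x^2 + 3*x + 2) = x*(x + 2)*(x + 1)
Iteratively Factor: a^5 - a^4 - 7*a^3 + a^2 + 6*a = (a + 2)*(a^4 - 3*a^3 - a^2 + 3*a) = (a + 1)*(a + 2)*(a^3 - 4*a^2 + 3*a) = (a - 1)*(a + 1)*(a + 2)*(a^2 - 3*a) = (a - 3)*(a - 1)*(a + 1)*(a + 2)*(a)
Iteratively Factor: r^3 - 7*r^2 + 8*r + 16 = (r - 4)*(r^2 - 3*r - 4) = (r - 4)*(r + 1)*(r - 4)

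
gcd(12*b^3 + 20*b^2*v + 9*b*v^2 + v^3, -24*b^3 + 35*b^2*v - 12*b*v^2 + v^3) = 1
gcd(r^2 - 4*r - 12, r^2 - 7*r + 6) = r - 6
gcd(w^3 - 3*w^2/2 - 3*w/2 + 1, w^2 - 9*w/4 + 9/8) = 1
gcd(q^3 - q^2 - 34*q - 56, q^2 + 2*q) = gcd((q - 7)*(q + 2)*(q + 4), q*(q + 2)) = q + 2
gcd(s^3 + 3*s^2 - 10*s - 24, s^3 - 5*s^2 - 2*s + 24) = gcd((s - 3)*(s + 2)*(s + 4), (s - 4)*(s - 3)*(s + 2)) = s^2 - s - 6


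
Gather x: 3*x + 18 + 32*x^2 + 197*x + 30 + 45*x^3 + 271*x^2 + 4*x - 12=45*x^3 + 303*x^2 + 204*x + 36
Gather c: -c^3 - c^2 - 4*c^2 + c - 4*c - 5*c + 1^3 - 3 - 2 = -c^3 - 5*c^2 - 8*c - 4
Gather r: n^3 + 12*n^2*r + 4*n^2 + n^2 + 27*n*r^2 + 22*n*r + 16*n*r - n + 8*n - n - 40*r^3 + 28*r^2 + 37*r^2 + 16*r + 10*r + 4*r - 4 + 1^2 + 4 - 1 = n^3 + 5*n^2 + 6*n - 40*r^3 + r^2*(27*n + 65) + r*(12*n^2 + 38*n + 30)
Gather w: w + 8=w + 8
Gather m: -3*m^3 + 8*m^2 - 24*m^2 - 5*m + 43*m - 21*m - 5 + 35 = -3*m^3 - 16*m^2 + 17*m + 30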